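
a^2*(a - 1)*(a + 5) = a^4 + 4*a^3 - 5*a^2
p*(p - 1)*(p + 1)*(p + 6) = p^4 + 6*p^3 - p^2 - 6*p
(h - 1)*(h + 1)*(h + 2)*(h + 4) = h^4 + 6*h^3 + 7*h^2 - 6*h - 8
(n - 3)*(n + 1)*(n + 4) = n^3 + 2*n^2 - 11*n - 12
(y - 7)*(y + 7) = y^2 - 49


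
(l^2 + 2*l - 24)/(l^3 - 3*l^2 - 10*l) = (-l^2 - 2*l + 24)/(l*(-l^2 + 3*l + 10))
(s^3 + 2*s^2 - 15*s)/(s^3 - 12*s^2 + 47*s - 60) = s*(s + 5)/(s^2 - 9*s + 20)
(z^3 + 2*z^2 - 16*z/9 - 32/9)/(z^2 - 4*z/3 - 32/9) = (3*z^2 + 2*z - 8)/(3*z - 8)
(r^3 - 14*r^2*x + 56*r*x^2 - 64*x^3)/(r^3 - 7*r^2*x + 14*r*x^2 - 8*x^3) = (-r + 8*x)/(-r + x)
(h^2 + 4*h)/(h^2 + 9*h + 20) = h/(h + 5)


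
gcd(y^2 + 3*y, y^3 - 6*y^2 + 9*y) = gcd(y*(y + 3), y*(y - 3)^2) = y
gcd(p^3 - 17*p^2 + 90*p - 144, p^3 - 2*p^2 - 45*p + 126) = p^2 - 9*p + 18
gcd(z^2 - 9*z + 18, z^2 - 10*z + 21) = z - 3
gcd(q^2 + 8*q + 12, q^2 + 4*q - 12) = q + 6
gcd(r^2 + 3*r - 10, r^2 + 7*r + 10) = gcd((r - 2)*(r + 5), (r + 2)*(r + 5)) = r + 5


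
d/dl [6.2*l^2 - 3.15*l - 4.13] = 12.4*l - 3.15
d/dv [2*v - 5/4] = 2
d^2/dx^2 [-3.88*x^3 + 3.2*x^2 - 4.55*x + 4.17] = 6.4 - 23.28*x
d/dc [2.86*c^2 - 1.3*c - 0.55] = 5.72*c - 1.3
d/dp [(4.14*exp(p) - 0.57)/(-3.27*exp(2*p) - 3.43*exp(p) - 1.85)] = (13.5378*exp(2*p) - 3.7278*exp(p) - 9.6141)*exp(p)/(10.6929*exp(4*p) + 22.4322*exp(3*p) + 23.8639*exp(2*p) + 12.691*exp(p) + 3.4225)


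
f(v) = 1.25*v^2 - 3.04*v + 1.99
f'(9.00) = 19.46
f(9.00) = 75.88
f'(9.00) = 19.46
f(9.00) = 75.88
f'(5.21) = 9.98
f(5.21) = 20.08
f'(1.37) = 0.38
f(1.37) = 0.17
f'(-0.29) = -3.76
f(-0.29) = 2.98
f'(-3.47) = -11.72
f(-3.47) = 27.59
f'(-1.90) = -7.79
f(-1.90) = 12.28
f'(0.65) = -1.42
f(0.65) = 0.54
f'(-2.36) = -8.94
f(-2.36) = 16.13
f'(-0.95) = -5.42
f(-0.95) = 6.01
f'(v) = 2.5*v - 3.04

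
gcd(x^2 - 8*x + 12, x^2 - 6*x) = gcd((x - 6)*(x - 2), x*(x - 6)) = x - 6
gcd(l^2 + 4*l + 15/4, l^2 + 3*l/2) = l + 3/2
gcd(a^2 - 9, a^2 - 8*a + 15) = a - 3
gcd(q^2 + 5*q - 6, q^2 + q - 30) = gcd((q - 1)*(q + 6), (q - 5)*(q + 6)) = q + 6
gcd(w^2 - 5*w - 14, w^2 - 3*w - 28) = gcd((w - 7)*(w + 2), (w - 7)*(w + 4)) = w - 7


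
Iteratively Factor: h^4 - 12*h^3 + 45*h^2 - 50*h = (h)*(h^3 - 12*h^2 + 45*h - 50) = h*(h - 5)*(h^2 - 7*h + 10) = h*(h - 5)^2*(h - 2)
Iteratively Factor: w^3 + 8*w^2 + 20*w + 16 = (w + 4)*(w^2 + 4*w + 4) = (w + 2)*(w + 4)*(w + 2)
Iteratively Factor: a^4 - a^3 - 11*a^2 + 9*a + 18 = (a + 1)*(a^3 - 2*a^2 - 9*a + 18) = (a - 2)*(a + 1)*(a^2 - 9) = (a - 2)*(a + 1)*(a + 3)*(a - 3)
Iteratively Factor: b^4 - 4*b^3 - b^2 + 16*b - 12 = (b + 2)*(b^3 - 6*b^2 + 11*b - 6) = (b - 1)*(b + 2)*(b^2 - 5*b + 6) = (b - 2)*(b - 1)*(b + 2)*(b - 3)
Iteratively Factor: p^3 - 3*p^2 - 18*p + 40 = (p - 5)*(p^2 + 2*p - 8) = (p - 5)*(p - 2)*(p + 4)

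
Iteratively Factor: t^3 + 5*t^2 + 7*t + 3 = (t + 1)*(t^2 + 4*t + 3) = (t + 1)*(t + 3)*(t + 1)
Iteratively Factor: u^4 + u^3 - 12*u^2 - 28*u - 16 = (u - 4)*(u^3 + 5*u^2 + 8*u + 4) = (u - 4)*(u + 2)*(u^2 + 3*u + 2) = (u - 4)*(u + 1)*(u + 2)*(u + 2)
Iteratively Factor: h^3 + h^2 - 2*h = (h)*(h^2 + h - 2) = h*(h - 1)*(h + 2)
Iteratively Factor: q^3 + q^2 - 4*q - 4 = (q + 1)*(q^2 - 4) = (q - 2)*(q + 1)*(q + 2)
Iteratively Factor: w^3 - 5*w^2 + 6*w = (w - 3)*(w^2 - 2*w) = w*(w - 3)*(w - 2)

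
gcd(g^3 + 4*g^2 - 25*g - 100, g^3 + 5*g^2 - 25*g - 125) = g^2 - 25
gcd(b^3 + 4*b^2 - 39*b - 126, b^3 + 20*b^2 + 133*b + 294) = b + 7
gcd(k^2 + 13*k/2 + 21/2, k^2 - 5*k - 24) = k + 3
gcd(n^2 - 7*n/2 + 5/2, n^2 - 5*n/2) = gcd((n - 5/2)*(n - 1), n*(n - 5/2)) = n - 5/2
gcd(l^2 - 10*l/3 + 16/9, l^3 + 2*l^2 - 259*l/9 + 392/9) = l - 8/3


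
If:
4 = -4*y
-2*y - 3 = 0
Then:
No Solution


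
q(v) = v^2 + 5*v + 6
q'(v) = 2*v + 5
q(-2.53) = -0.25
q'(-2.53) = -0.06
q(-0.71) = 2.95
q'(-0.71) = 3.58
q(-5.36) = 7.93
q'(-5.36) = -5.72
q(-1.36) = 1.05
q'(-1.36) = 2.28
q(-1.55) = 0.65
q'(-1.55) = 1.90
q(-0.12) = 5.41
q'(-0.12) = 4.76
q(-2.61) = -0.24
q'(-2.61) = -0.22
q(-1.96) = 0.04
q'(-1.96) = 1.08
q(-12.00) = 90.00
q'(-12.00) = -19.00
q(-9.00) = 42.00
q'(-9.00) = -13.00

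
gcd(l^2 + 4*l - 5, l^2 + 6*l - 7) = l - 1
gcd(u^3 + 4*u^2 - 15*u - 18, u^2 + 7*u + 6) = u^2 + 7*u + 6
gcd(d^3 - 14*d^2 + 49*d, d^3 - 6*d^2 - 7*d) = d^2 - 7*d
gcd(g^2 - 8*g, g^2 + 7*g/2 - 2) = 1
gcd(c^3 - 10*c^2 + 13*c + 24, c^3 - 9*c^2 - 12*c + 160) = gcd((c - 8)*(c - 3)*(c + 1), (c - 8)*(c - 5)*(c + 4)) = c - 8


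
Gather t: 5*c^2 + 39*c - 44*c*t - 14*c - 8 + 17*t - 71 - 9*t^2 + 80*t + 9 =5*c^2 + 25*c - 9*t^2 + t*(97 - 44*c) - 70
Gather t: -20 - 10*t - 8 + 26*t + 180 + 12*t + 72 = 28*t + 224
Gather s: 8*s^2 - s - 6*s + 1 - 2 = 8*s^2 - 7*s - 1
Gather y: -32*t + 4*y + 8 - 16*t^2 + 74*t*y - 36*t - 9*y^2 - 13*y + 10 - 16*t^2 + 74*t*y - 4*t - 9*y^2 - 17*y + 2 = -32*t^2 - 72*t - 18*y^2 + y*(148*t - 26) + 20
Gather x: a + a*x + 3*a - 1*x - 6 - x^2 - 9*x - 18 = 4*a - x^2 + x*(a - 10) - 24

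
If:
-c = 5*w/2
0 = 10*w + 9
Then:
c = 9/4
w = -9/10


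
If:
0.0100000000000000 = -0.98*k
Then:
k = -0.01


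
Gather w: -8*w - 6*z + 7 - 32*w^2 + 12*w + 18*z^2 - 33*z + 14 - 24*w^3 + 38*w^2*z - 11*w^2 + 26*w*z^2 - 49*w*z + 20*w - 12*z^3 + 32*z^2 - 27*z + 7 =-24*w^3 + w^2*(38*z - 43) + w*(26*z^2 - 49*z + 24) - 12*z^3 + 50*z^2 - 66*z + 28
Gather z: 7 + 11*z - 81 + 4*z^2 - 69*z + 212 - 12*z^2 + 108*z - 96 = -8*z^2 + 50*z + 42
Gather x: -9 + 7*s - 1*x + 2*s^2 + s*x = 2*s^2 + 7*s + x*(s - 1) - 9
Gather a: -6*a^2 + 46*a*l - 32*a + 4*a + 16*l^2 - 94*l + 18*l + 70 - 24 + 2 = -6*a^2 + a*(46*l - 28) + 16*l^2 - 76*l + 48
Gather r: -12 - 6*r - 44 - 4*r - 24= -10*r - 80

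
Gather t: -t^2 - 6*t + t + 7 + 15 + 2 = -t^2 - 5*t + 24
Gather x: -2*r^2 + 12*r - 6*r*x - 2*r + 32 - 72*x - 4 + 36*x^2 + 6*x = -2*r^2 + 10*r + 36*x^2 + x*(-6*r - 66) + 28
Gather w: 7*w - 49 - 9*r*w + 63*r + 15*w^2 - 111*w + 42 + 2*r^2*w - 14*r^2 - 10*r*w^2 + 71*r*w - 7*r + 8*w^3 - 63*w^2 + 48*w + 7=-14*r^2 + 56*r + 8*w^3 + w^2*(-10*r - 48) + w*(2*r^2 + 62*r - 56)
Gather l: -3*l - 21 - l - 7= -4*l - 28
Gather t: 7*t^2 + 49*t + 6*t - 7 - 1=7*t^2 + 55*t - 8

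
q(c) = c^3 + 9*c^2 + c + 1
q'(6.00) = 217.00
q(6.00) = 547.00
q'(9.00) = 406.00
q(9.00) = 1468.00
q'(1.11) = 24.68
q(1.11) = 14.57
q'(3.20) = 89.32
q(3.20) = 129.13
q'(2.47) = 63.76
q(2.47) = 73.45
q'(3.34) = 94.59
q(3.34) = 142.00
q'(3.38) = 96.11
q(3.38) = 145.81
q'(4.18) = 128.66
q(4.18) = 235.47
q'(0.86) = 18.70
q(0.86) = 9.15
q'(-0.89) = -12.64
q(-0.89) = 6.53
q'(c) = 3*c^2 + 18*c + 1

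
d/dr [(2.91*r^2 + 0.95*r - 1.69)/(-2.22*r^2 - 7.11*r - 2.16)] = (-18.5811*r^2 - 20.0748*r - 14.0679)/(4.9284*r^4 + 31.5684*r^3 + 60.1425*r^2 + 30.7152*r + 4.6656)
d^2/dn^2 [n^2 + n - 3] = 2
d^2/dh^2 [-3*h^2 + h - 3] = -6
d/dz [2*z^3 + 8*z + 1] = 6*z^2 + 8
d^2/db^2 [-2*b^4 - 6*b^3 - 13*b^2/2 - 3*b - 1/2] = -24*b^2 - 36*b - 13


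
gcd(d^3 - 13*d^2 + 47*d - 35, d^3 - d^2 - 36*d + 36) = d - 1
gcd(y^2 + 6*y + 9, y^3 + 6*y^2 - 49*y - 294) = 1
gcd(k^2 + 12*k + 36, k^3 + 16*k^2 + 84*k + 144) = k^2 + 12*k + 36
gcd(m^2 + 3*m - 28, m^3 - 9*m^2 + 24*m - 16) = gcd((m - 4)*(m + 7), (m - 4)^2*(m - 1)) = m - 4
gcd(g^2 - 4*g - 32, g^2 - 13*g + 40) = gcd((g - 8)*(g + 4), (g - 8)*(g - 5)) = g - 8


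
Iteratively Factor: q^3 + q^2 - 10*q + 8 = (q - 2)*(q^2 + 3*q - 4) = (q - 2)*(q + 4)*(q - 1)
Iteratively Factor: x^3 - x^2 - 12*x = (x)*(x^2 - x - 12) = x*(x - 4)*(x + 3)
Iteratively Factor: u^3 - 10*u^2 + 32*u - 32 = (u - 4)*(u^2 - 6*u + 8) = (u - 4)^2*(u - 2)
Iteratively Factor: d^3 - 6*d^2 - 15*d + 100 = (d + 4)*(d^2 - 10*d + 25) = (d - 5)*(d + 4)*(d - 5)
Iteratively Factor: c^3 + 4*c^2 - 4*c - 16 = (c + 2)*(c^2 + 2*c - 8) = (c + 2)*(c + 4)*(c - 2)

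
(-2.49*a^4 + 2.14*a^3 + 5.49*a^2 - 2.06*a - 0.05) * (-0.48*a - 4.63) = 1.1952*a^5 + 10.5015*a^4 - 12.5434*a^3 - 24.4299*a^2 + 9.5618*a + 0.2315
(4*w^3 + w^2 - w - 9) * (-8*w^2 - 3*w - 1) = -32*w^5 - 20*w^4 + w^3 + 74*w^2 + 28*w + 9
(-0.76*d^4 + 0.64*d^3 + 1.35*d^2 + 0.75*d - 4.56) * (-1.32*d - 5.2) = 1.0032*d^5 + 3.1072*d^4 - 5.11*d^3 - 8.01*d^2 + 2.1192*d + 23.712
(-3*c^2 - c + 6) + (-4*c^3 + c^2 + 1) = -4*c^3 - 2*c^2 - c + 7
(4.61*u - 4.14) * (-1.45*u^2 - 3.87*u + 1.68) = -6.6845*u^3 - 11.8377*u^2 + 23.7666*u - 6.9552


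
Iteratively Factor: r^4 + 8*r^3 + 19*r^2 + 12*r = (r)*(r^3 + 8*r^2 + 19*r + 12) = r*(r + 1)*(r^2 + 7*r + 12) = r*(r + 1)*(r + 3)*(r + 4)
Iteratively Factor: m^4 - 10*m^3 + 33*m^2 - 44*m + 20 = (m - 2)*(m^3 - 8*m^2 + 17*m - 10) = (m - 2)*(m - 1)*(m^2 - 7*m + 10) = (m - 5)*(m - 2)*(m - 1)*(m - 2)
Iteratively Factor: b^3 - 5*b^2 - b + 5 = (b - 1)*(b^2 - 4*b - 5) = (b - 5)*(b - 1)*(b + 1)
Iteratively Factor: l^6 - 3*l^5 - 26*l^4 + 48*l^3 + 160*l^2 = (l + 4)*(l^5 - 7*l^4 + 2*l^3 + 40*l^2) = (l - 5)*(l + 4)*(l^4 - 2*l^3 - 8*l^2) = (l - 5)*(l + 2)*(l + 4)*(l^3 - 4*l^2) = l*(l - 5)*(l + 2)*(l + 4)*(l^2 - 4*l) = l*(l - 5)*(l - 4)*(l + 2)*(l + 4)*(l)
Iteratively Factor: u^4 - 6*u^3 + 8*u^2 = (u)*(u^3 - 6*u^2 + 8*u) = u*(u - 2)*(u^2 - 4*u) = u^2*(u - 2)*(u - 4)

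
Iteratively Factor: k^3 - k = (k)*(k^2 - 1) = k*(k + 1)*(k - 1)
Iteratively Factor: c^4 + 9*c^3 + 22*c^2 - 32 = (c - 1)*(c^3 + 10*c^2 + 32*c + 32) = (c - 1)*(c + 4)*(c^2 + 6*c + 8) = (c - 1)*(c + 2)*(c + 4)*(c + 4)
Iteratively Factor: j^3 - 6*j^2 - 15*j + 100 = (j + 4)*(j^2 - 10*j + 25) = (j - 5)*(j + 4)*(j - 5)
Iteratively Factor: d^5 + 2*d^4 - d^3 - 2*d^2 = (d)*(d^4 + 2*d^3 - d^2 - 2*d) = d*(d + 2)*(d^3 - d) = d*(d - 1)*(d + 2)*(d^2 + d) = d*(d - 1)*(d + 1)*(d + 2)*(d)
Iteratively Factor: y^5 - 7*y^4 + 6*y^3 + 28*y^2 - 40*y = (y - 2)*(y^4 - 5*y^3 - 4*y^2 + 20*y) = (y - 5)*(y - 2)*(y^3 - 4*y) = y*(y - 5)*(y - 2)*(y^2 - 4) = y*(y - 5)*(y - 2)^2*(y + 2)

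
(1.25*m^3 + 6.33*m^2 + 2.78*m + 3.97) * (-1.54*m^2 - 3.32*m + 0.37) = -1.925*m^5 - 13.8982*m^4 - 24.8343*m^3 - 13.0013*m^2 - 12.1518*m + 1.4689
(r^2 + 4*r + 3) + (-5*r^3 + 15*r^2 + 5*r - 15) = -5*r^3 + 16*r^2 + 9*r - 12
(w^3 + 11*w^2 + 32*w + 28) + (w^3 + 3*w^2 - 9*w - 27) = 2*w^3 + 14*w^2 + 23*w + 1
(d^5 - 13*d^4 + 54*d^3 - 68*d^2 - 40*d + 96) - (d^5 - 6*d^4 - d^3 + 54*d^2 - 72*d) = -7*d^4 + 55*d^3 - 122*d^2 + 32*d + 96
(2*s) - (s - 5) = s + 5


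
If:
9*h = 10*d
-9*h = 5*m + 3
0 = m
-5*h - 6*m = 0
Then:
No Solution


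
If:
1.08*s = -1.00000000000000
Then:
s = -0.93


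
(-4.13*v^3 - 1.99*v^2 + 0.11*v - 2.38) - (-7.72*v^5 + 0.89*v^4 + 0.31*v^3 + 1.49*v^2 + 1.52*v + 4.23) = 7.72*v^5 - 0.89*v^4 - 4.44*v^3 - 3.48*v^2 - 1.41*v - 6.61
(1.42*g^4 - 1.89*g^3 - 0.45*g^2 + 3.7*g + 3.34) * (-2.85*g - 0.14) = -4.047*g^5 + 5.1877*g^4 + 1.5471*g^3 - 10.482*g^2 - 10.037*g - 0.4676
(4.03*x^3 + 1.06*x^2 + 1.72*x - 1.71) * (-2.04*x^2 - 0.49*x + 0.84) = -8.2212*x^5 - 4.1371*x^4 - 0.643*x^3 + 3.536*x^2 + 2.2827*x - 1.4364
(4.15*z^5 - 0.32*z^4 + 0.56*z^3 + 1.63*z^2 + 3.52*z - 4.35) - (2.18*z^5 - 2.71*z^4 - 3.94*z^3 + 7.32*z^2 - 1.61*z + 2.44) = 1.97*z^5 + 2.39*z^4 + 4.5*z^3 - 5.69*z^2 + 5.13*z - 6.79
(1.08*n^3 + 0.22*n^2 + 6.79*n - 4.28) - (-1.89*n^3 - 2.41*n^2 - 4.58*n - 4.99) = 2.97*n^3 + 2.63*n^2 + 11.37*n + 0.71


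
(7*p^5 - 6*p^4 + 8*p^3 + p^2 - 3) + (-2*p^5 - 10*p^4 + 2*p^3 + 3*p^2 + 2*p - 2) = 5*p^5 - 16*p^4 + 10*p^3 + 4*p^2 + 2*p - 5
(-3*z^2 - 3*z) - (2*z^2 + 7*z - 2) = -5*z^2 - 10*z + 2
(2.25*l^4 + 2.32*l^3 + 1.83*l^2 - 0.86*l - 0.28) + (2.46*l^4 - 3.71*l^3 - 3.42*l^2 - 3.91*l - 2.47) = 4.71*l^4 - 1.39*l^3 - 1.59*l^2 - 4.77*l - 2.75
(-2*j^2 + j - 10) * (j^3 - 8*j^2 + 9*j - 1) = -2*j^5 + 17*j^4 - 36*j^3 + 91*j^2 - 91*j + 10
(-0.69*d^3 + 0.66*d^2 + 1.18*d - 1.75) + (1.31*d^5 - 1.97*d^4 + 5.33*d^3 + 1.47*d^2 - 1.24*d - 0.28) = 1.31*d^5 - 1.97*d^4 + 4.64*d^3 + 2.13*d^2 - 0.0600000000000001*d - 2.03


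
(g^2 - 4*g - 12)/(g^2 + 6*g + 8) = (g - 6)/(g + 4)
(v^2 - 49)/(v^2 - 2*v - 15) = (49 - v^2)/(-v^2 + 2*v + 15)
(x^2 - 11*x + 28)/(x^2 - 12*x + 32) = (x - 7)/(x - 8)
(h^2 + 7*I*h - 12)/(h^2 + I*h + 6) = (h + 4*I)/(h - 2*I)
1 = 1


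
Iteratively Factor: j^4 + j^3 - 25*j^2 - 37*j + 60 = (j - 5)*(j^3 + 6*j^2 + 5*j - 12) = (j - 5)*(j + 3)*(j^2 + 3*j - 4) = (j - 5)*(j - 1)*(j + 3)*(j + 4)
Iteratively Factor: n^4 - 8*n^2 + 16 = (n + 2)*(n^3 - 2*n^2 - 4*n + 8) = (n - 2)*(n + 2)*(n^2 - 4) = (n - 2)*(n + 2)^2*(n - 2)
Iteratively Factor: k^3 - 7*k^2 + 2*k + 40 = (k - 4)*(k^2 - 3*k - 10) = (k - 5)*(k - 4)*(k + 2)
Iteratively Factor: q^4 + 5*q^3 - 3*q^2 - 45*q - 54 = (q + 3)*(q^3 + 2*q^2 - 9*q - 18) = (q + 2)*(q + 3)*(q^2 - 9) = (q + 2)*(q + 3)^2*(q - 3)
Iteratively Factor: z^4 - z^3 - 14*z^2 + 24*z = (z + 4)*(z^3 - 5*z^2 + 6*z) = z*(z + 4)*(z^2 - 5*z + 6) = z*(z - 3)*(z + 4)*(z - 2)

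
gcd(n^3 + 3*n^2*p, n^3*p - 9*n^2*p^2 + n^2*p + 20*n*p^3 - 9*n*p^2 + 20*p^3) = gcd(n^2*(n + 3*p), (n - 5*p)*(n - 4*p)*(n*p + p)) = 1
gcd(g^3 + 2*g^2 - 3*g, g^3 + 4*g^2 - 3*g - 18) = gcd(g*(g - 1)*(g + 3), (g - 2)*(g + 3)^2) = g + 3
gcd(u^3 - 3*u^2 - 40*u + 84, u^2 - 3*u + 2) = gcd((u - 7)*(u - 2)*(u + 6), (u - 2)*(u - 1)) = u - 2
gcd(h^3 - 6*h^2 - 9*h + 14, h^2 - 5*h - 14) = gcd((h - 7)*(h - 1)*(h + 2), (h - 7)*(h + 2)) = h^2 - 5*h - 14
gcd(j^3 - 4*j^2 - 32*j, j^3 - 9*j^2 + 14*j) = j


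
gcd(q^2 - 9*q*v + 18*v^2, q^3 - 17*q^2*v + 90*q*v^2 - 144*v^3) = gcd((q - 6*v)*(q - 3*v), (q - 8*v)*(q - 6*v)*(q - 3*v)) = q^2 - 9*q*v + 18*v^2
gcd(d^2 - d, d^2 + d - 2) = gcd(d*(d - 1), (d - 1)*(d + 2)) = d - 1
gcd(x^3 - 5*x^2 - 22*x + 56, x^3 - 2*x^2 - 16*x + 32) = x^2 + 2*x - 8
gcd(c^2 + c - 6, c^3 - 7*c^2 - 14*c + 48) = c^2 + c - 6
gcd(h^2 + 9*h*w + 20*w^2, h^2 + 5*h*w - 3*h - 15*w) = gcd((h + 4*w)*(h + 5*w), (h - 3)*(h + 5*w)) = h + 5*w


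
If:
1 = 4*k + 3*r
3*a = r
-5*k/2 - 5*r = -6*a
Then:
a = -5/27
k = 2/3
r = -5/9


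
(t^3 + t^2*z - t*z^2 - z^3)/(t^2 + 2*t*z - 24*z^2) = (t^3 + t^2*z - t*z^2 - z^3)/(t^2 + 2*t*z - 24*z^2)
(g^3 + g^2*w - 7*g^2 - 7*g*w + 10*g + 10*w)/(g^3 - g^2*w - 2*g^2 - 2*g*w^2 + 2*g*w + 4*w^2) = (5 - g)/(-g + 2*w)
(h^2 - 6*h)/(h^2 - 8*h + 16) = h*(h - 6)/(h^2 - 8*h + 16)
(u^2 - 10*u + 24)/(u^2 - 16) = (u - 6)/(u + 4)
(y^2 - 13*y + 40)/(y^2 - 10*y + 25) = (y - 8)/(y - 5)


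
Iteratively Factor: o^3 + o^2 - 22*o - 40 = (o - 5)*(o^2 + 6*o + 8) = (o - 5)*(o + 4)*(o + 2)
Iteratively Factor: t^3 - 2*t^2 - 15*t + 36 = (t - 3)*(t^2 + t - 12) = (t - 3)*(t + 4)*(t - 3)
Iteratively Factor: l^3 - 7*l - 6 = (l - 3)*(l^2 + 3*l + 2) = (l - 3)*(l + 2)*(l + 1)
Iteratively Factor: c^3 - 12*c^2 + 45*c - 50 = (c - 2)*(c^2 - 10*c + 25) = (c - 5)*(c - 2)*(c - 5)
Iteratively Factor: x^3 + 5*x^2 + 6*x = (x)*(x^2 + 5*x + 6) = x*(x + 3)*(x + 2)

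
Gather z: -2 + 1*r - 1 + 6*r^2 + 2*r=6*r^2 + 3*r - 3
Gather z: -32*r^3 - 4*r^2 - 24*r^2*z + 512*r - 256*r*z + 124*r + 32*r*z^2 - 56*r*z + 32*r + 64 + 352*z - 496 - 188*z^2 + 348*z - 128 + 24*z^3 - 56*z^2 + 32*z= -32*r^3 - 4*r^2 + 668*r + 24*z^3 + z^2*(32*r - 244) + z*(-24*r^2 - 312*r + 732) - 560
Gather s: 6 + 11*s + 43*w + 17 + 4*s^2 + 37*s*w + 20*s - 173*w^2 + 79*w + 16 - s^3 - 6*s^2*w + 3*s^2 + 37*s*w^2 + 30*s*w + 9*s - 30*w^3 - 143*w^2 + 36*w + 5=-s^3 + s^2*(7 - 6*w) + s*(37*w^2 + 67*w + 40) - 30*w^3 - 316*w^2 + 158*w + 44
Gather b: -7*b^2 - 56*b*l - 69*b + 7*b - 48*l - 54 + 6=-7*b^2 + b*(-56*l - 62) - 48*l - 48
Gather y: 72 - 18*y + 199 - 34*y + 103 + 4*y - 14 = 360 - 48*y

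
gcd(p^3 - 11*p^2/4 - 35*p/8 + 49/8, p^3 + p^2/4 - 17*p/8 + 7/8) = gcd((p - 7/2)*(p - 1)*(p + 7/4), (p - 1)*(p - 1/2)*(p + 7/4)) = p^2 + 3*p/4 - 7/4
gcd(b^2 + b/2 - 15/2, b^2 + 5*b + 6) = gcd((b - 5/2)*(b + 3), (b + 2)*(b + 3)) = b + 3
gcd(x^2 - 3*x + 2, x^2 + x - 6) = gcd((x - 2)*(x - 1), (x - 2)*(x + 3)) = x - 2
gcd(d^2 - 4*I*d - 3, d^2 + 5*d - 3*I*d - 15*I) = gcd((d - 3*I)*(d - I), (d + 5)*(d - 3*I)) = d - 3*I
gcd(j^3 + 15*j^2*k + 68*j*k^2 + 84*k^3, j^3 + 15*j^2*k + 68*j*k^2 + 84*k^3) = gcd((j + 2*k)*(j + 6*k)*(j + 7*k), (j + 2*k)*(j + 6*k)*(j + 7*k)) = j^3 + 15*j^2*k + 68*j*k^2 + 84*k^3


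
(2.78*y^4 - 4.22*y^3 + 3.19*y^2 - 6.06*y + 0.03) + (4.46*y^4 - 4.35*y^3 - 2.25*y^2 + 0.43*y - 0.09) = 7.24*y^4 - 8.57*y^3 + 0.94*y^2 - 5.63*y - 0.06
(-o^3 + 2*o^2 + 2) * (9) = -9*o^3 + 18*o^2 + 18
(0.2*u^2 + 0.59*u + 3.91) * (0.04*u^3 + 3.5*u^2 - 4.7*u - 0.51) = 0.008*u^5 + 0.7236*u^4 + 1.2814*u^3 + 10.81*u^2 - 18.6779*u - 1.9941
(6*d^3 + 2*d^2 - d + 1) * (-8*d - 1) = -48*d^4 - 22*d^3 + 6*d^2 - 7*d - 1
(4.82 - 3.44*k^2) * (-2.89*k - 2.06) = 9.9416*k^3 + 7.0864*k^2 - 13.9298*k - 9.9292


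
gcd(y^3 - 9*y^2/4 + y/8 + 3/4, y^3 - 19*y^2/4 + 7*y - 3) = y^2 - 11*y/4 + 3/2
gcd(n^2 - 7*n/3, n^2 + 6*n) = n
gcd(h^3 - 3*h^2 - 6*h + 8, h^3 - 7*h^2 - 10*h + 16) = h^2 + h - 2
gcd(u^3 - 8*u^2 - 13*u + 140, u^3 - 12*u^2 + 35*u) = u^2 - 12*u + 35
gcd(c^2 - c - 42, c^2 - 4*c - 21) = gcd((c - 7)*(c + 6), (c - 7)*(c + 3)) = c - 7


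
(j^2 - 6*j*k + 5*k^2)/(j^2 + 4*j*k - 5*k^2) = (j - 5*k)/(j + 5*k)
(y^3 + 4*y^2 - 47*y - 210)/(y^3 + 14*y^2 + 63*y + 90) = (y - 7)/(y + 3)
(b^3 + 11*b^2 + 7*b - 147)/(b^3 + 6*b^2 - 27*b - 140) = (b^2 + 4*b - 21)/(b^2 - b - 20)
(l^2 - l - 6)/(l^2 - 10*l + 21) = (l + 2)/(l - 7)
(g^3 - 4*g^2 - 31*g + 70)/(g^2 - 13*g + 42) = (g^2 + 3*g - 10)/(g - 6)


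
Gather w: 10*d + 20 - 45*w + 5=10*d - 45*w + 25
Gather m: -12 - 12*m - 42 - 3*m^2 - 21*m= -3*m^2 - 33*m - 54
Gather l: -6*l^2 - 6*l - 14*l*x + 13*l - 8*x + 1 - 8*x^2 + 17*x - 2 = -6*l^2 + l*(7 - 14*x) - 8*x^2 + 9*x - 1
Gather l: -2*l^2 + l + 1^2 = -2*l^2 + l + 1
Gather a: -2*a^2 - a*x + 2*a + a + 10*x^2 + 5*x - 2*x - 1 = -2*a^2 + a*(3 - x) + 10*x^2 + 3*x - 1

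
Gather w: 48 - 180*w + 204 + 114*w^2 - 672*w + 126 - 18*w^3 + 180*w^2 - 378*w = -18*w^3 + 294*w^2 - 1230*w + 378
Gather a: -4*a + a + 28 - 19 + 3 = 12 - 3*a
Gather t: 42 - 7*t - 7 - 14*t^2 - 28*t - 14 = -14*t^2 - 35*t + 21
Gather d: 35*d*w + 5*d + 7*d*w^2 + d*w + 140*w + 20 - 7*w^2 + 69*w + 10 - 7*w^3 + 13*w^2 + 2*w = d*(7*w^2 + 36*w + 5) - 7*w^3 + 6*w^2 + 211*w + 30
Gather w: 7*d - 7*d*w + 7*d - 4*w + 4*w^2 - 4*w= 14*d + 4*w^2 + w*(-7*d - 8)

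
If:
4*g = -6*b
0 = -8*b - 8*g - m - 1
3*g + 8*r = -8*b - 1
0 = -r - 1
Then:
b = 2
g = -3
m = 7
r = -1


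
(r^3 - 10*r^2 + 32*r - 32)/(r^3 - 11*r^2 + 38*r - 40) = (r - 4)/(r - 5)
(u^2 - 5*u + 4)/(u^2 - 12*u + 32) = (u - 1)/(u - 8)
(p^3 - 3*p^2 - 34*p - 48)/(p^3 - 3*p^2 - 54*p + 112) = (p^2 + 5*p + 6)/(p^2 + 5*p - 14)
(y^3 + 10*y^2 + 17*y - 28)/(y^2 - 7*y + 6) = (y^2 + 11*y + 28)/(y - 6)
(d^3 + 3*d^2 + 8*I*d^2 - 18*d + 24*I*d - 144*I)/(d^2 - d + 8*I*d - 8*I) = (d^2 + 3*d - 18)/(d - 1)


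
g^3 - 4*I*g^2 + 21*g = g*(g - 7*I)*(g + 3*I)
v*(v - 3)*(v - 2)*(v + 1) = v^4 - 4*v^3 + v^2 + 6*v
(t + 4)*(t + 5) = t^2 + 9*t + 20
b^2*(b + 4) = b^3 + 4*b^2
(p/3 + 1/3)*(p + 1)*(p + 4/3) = p^3/3 + 10*p^2/9 + 11*p/9 + 4/9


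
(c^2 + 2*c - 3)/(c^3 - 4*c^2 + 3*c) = (c + 3)/(c*(c - 3))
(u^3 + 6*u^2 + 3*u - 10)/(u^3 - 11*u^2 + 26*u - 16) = (u^2 + 7*u + 10)/(u^2 - 10*u + 16)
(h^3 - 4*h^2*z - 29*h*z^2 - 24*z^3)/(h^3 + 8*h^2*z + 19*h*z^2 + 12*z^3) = (h - 8*z)/(h + 4*z)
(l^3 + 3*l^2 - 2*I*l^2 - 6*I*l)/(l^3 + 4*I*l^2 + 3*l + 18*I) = l*(l + 3)/(l^2 + 6*I*l - 9)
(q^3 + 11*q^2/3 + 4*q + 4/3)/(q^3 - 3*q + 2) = (3*q^2 + 5*q + 2)/(3*(q^2 - 2*q + 1))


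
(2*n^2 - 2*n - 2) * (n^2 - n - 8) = 2*n^4 - 4*n^3 - 16*n^2 + 18*n + 16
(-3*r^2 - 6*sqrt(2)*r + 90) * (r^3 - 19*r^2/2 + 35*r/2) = -3*r^5 - 6*sqrt(2)*r^4 + 57*r^4/2 + 75*r^3/2 + 57*sqrt(2)*r^3 - 855*r^2 - 105*sqrt(2)*r^2 + 1575*r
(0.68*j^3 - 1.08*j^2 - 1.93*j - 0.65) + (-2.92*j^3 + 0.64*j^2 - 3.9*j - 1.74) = -2.24*j^3 - 0.44*j^2 - 5.83*j - 2.39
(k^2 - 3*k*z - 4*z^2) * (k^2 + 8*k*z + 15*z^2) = k^4 + 5*k^3*z - 13*k^2*z^2 - 77*k*z^3 - 60*z^4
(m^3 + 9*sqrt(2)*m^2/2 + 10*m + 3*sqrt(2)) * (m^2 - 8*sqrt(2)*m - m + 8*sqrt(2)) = m^5 - 7*sqrt(2)*m^4/2 - m^4 - 62*m^3 + 7*sqrt(2)*m^3/2 - 77*sqrt(2)*m^2 + 62*m^2 - 48*m + 77*sqrt(2)*m + 48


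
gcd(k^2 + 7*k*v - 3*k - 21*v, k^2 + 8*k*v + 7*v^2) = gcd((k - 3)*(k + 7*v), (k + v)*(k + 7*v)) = k + 7*v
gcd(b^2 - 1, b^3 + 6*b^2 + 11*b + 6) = b + 1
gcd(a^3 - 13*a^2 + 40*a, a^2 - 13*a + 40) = a^2 - 13*a + 40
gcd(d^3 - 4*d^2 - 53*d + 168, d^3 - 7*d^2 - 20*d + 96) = d^2 - 11*d + 24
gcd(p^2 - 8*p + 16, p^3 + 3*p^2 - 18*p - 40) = p - 4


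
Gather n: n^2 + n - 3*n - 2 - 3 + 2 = n^2 - 2*n - 3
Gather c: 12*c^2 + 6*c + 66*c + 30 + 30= 12*c^2 + 72*c + 60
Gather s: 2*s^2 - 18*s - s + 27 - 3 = 2*s^2 - 19*s + 24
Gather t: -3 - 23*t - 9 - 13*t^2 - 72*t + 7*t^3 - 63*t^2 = 7*t^3 - 76*t^2 - 95*t - 12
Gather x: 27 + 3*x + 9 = 3*x + 36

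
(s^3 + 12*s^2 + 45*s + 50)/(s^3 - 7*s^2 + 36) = (s^2 + 10*s + 25)/(s^2 - 9*s + 18)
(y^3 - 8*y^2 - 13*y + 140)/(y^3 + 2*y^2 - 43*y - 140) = (y - 5)/(y + 5)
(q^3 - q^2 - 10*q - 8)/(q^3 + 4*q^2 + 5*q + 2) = (q - 4)/(q + 1)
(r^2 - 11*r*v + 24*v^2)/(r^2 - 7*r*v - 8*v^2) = (r - 3*v)/(r + v)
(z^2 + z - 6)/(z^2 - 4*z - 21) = (z - 2)/(z - 7)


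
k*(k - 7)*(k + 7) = k^3 - 49*k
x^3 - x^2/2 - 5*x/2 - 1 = (x - 2)*(x + 1/2)*(x + 1)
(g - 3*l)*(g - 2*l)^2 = g^3 - 7*g^2*l + 16*g*l^2 - 12*l^3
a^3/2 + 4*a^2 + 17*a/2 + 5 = (a/2 + 1/2)*(a + 2)*(a + 5)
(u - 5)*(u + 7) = u^2 + 2*u - 35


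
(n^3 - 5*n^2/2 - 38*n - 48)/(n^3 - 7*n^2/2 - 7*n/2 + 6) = (n^2 - 4*n - 32)/(n^2 - 5*n + 4)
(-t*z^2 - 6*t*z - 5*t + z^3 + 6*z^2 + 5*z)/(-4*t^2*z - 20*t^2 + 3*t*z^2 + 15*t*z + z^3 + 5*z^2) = (z + 1)/(4*t + z)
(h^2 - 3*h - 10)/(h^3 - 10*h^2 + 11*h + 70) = 1/(h - 7)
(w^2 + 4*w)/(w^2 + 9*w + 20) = w/(w + 5)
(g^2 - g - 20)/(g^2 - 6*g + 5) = (g + 4)/(g - 1)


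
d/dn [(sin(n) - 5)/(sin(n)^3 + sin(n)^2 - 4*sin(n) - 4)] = (-2*sin(n)^3 + 14*sin(n)^2 + 10*sin(n) - 24)*cos(n)/(sin(n)^3 + sin(n)^2 - 4*sin(n) - 4)^2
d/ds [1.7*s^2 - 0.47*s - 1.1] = 3.4*s - 0.47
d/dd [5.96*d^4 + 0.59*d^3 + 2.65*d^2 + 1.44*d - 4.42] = 23.84*d^3 + 1.77*d^2 + 5.3*d + 1.44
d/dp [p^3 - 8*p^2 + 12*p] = 3*p^2 - 16*p + 12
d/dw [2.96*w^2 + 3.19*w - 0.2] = 5.92*w + 3.19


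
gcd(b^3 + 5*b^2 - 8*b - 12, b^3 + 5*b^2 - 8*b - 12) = b^3 + 5*b^2 - 8*b - 12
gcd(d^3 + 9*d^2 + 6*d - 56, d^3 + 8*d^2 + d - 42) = d^2 + 5*d - 14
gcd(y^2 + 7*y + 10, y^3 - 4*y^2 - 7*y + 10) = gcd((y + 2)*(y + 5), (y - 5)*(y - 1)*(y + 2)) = y + 2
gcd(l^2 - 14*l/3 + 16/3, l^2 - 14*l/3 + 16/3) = l^2 - 14*l/3 + 16/3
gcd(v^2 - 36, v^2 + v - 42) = v - 6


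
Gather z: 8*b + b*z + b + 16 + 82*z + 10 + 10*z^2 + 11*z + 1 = 9*b + 10*z^2 + z*(b + 93) + 27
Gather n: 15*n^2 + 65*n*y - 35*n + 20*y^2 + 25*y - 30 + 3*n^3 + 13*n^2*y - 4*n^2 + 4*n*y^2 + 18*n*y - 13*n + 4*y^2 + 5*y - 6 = 3*n^3 + n^2*(13*y + 11) + n*(4*y^2 + 83*y - 48) + 24*y^2 + 30*y - 36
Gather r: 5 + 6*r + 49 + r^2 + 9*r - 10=r^2 + 15*r + 44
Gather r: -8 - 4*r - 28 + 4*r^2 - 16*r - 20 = 4*r^2 - 20*r - 56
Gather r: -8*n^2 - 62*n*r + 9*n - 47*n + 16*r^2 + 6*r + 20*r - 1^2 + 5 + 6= -8*n^2 - 38*n + 16*r^2 + r*(26 - 62*n) + 10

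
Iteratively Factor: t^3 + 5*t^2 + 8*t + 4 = (t + 2)*(t^2 + 3*t + 2) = (t + 2)^2*(t + 1)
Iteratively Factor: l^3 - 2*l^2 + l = (l - 1)*(l^2 - l) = (l - 1)^2*(l)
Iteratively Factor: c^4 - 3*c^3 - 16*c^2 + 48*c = (c - 3)*(c^3 - 16*c) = (c - 3)*(c + 4)*(c^2 - 4*c) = c*(c - 3)*(c + 4)*(c - 4)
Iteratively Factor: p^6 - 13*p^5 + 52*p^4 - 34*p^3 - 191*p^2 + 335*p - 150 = (p + 2)*(p^5 - 15*p^4 + 82*p^3 - 198*p^2 + 205*p - 75) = (p - 1)*(p + 2)*(p^4 - 14*p^3 + 68*p^2 - 130*p + 75) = (p - 5)*(p - 1)*(p + 2)*(p^3 - 9*p^2 + 23*p - 15) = (p - 5)^2*(p - 1)*(p + 2)*(p^2 - 4*p + 3) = (p - 5)^2*(p - 1)^2*(p + 2)*(p - 3)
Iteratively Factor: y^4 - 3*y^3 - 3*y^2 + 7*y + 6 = (y + 1)*(y^3 - 4*y^2 + y + 6) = (y + 1)^2*(y^2 - 5*y + 6) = (y - 3)*(y + 1)^2*(y - 2)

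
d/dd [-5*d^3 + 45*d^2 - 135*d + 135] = -15*d^2 + 90*d - 135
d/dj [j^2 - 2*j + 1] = 2*j - 2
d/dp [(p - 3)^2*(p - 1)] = (p - 3)*(3*p - 5)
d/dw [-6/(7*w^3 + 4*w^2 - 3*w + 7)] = 6*(21*w^2 + 8*w - 3)/(7*w^3 + 4*w^2 - 3*w + 7)^2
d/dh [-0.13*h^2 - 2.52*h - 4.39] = -0.26*h - 2.52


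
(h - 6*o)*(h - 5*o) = h^2 - 11*h*o + 30*o^2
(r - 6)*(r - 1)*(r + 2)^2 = r^4 - 3*r^3 - 18*r^2 - 4*r + 24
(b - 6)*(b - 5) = b^2 - 11*b + 30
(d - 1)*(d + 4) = d^2 + 3*d - 4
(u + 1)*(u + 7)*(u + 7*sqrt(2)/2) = u^3 + 7*sqrt(2)*u^2/2 + 8*u^2 + 7*u + 28*sqrt(2)*u + 49*sqrt(2)/2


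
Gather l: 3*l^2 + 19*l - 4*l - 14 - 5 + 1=3*l^2 + 15*l - 18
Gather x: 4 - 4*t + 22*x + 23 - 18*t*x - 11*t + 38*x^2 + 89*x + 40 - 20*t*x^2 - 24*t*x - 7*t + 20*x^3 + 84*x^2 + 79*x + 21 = -22*t + 20*x^3 + x^2*(122 - 20*t) + x*(190 - 42*t) + 88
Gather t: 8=8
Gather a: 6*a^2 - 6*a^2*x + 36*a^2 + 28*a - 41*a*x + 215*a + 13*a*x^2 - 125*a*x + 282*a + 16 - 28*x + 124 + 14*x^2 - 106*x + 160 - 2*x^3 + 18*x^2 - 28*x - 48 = a^2*(42 - 6*x) + a*(13*x^2 - 166*x + 525) - 2*x^3 + 32*x^2 - 162*x + 252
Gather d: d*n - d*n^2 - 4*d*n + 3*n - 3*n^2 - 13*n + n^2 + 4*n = d*(-n^2 - 3*n) - 2*n^2 - 6*n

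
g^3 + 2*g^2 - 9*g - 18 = (g - 3)*(g + 2)*(g + 3)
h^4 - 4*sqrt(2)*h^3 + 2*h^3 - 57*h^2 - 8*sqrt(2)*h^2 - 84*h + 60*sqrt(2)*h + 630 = (h - 3)*(h + 5)*(h - 7*sqrt(2))*(h + 3*sqrt(2))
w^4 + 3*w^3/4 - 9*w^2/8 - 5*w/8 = w*(w - 1)*(w + 1/2)*(w + 5/4)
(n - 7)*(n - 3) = n^2 - 10*n + 21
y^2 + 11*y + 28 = (y + 4)*(y + 7)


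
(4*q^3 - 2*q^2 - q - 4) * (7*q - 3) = 28*q^4 - 26*q^3 - q^2 - 25*q + 12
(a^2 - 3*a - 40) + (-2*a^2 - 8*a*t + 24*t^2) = -a^2 - 8*a*t - 3*a + 24*t^2 - 40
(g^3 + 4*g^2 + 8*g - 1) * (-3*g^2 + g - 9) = -3*g^5 - 11*g^4 - 29*g^3 - 25*g^2 - 73*g + 9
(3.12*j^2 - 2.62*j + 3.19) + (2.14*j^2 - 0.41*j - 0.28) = 5.26*j^2 - 3.03*j + 2.91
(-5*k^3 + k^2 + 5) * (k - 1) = -5*k^4 + 6*k^3 - k^2 + 5*k - 5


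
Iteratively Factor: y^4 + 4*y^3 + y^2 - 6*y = (y + 3)*(y^3 + y^2 - 2*y) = (y + 2)*(y + 3)*(y^2 - y) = (y - 1)*(y + 2)*(y + 3)*(y)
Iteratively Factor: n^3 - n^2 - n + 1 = (n - 1)*(n^2 - 1) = (n - 1)*(n + 1)*(n - 1)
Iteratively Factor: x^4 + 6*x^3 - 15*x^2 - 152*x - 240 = (x - 5)*(x^3 + 11*x^2 + 40*x + 48) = (x - 5)*(x + 4)*(x^2 + 7*x + 12) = (x - 5)*(x + 3)*(x + 4)*(x + 4)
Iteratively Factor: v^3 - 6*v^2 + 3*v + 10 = (v + 1)*(v^2 - 7*v + 10) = (v - 2)*(v + 1)*(v - 5)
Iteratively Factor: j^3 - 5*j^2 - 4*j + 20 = (j - 5)*(j^2 - 4) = (j - 5)*(j - 2)*(j + 2)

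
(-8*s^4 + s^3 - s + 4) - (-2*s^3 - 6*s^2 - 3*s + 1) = -8*s^4 + 3*s^3 + 6*s^2 + 2*s + 3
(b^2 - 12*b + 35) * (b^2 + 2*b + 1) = b^4 - 10*b^3 + 12*b^2 + 58*b + 35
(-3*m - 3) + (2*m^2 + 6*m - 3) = 2*m^2 + 3*m - 6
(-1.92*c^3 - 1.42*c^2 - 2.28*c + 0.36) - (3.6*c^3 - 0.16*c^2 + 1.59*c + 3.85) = -5.52*c^3 - 1.26*c^2 - 3.87*c - 3.49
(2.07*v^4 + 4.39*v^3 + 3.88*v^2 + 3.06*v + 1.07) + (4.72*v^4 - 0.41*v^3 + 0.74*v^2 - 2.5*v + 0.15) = 6.79*v^4 + 3.98*v^3 + 4.62*v^2 + 0.56*v + 1.22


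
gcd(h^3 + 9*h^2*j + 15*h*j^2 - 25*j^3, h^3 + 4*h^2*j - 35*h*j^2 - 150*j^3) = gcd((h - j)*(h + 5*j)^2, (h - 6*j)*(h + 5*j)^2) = h^2 + 10*h*j + 25*j^2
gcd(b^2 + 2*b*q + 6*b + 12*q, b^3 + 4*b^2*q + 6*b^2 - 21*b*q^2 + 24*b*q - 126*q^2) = b + 6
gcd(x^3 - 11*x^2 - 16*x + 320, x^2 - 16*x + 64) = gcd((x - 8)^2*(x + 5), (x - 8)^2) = x^2 - 16*x + 64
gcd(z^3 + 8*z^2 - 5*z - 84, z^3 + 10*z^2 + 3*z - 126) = z^2 + 4*z - 21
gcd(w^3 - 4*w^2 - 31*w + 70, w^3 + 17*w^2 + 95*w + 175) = w + 5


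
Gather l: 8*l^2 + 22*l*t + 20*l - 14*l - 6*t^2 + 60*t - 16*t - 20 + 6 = 8*l^2 + l*(22*t + 6) - 6*t^2 + 44*t - 14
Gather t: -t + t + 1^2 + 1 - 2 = 0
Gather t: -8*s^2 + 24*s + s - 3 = -8*s^2 + 25*s - 3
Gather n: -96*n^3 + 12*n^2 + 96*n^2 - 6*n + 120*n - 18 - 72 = -96*n^3 + 108*n^2 + 114*n - 90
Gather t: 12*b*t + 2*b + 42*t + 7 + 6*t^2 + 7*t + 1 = 2*b + 6*t^2 + t*(12*b + 49) + 8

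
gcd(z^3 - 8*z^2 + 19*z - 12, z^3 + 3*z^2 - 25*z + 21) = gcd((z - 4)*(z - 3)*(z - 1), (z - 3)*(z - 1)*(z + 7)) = z^2 - 4*z + 3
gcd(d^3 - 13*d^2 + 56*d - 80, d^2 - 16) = d - 4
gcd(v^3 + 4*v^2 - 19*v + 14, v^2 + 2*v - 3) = v - 1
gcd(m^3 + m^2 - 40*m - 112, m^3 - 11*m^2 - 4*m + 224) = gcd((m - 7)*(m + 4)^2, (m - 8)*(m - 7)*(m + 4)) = m^2 - 3*m - 28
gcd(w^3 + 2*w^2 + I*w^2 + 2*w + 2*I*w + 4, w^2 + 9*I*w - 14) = w + 2*I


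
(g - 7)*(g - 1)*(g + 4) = g^3 - 4*g^2 - 25*g + 28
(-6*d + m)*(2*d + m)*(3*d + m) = -36*d^3 - 24*d^2*m - d*m^2 + m^3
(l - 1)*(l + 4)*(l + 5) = l^3 + 8*l^2 + 11*l - 20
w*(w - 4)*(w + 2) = w^3 - 2*w^2 - 8*w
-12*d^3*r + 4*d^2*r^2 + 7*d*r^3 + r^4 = r*(-d + r)*(2*d + r)*(6*d + r)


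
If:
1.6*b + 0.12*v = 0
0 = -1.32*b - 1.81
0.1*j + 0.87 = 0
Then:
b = -1.37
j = -8.70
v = 18.28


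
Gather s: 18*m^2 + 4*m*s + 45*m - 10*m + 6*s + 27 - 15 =18*m^2 + 35*m + s*(4*m + 6) + 12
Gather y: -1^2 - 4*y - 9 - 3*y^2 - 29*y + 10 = -3*y^2 - 33*y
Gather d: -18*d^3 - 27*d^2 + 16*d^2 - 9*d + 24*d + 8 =-18*d^3 - 11*d^2 + 15*d + 8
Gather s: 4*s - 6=4*s - 6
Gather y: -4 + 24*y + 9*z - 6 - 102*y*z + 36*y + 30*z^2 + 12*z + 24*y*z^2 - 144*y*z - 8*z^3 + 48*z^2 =y*(24*z^2 - 246*z + 60) - 8*z^3 + 78*z^2 + 21*z - 10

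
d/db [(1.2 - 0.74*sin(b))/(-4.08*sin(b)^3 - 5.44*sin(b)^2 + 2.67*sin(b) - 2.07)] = (-6.0384*sin(b)^3 + 10.6624*sin(b)^2 + 13.056*sin(b) - 1.6722)*cos(b)/(16.6464*sin(b)^6 + 44.3904*sin(b)^5 + 7.80640000000001*sin(b)^4 - 12.1584*sin(b)^3 + 29.6505*sin(b)^2 - 11.0538*sin(b) + 4.2849)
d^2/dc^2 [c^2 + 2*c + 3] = 2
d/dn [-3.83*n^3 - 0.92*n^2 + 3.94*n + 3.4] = -11.49*n^2 - 1.84*n + 3.94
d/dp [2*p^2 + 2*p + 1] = 4*p + 2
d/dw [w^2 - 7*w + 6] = 2*w - 7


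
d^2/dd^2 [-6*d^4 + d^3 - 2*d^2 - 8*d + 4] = -72*d^2 + 6*d - 4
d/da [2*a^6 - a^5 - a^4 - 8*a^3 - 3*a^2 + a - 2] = 12*a^5 - 5*a^4 - 4*a^3 - 24*a^2 - 6*a + 1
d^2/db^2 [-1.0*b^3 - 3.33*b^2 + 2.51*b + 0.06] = -6.0*b - 6.66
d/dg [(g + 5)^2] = 2*g + 10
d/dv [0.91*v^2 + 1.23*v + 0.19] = 1.82*v + 1.23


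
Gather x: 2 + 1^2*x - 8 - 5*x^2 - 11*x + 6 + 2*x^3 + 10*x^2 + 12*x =2*x^3 + 5*x^2 + 2*x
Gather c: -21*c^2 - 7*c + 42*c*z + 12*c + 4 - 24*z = -21*c^2 + c*(42*z + 5) - 24*z + 4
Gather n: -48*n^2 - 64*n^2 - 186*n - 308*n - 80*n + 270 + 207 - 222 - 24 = -112*n^2 - 574*n + 231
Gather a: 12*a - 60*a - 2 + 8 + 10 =16 - 48*a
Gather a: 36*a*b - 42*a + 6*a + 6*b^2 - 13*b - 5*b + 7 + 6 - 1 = a*(36*b - 36) + 6*b^2 - 18*b + 12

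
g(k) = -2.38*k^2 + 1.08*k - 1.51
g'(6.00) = -27.48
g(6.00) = -80.71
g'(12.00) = -56.04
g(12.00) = -331.27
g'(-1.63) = 8.84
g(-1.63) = -9.59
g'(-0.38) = 2.89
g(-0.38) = -2.26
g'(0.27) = -0.21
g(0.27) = -1.39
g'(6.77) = -31.15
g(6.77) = -103.28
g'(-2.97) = 15.22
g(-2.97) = -25.71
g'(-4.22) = 21.17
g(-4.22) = -48.45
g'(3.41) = -15.15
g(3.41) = -25.50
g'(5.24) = -23.86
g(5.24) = -61.20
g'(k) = 1.08 - 4.76*k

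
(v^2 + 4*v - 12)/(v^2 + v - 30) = (v - 2)/(v - 5)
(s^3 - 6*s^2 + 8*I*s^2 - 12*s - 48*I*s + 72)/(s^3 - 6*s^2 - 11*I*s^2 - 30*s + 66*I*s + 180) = (s^2 + 8*I*s - 12)/(s^2 - 11*I*s - 30)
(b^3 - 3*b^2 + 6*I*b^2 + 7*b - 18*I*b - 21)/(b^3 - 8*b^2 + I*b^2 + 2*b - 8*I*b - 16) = (b^2 + b*(-3 + 7*I) - 21*I)/(b^2 + 2*b*(-4 + I) - 16*I)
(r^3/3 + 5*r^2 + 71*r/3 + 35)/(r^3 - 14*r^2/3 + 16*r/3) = (r^3 + 15*r^2 + 71*r + 105)/(r*(3*r^2 - 14*r + 16))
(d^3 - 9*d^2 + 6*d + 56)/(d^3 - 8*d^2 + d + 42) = (d - 4)/(d - 3)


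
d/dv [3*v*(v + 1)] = 6*v + 3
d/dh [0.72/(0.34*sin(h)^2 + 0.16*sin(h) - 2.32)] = -(0.4896*sin(h) + 0.1152)*cos(h)/(0.34*sin(h)^2 + 0.16*sin(h) - 2.32)^2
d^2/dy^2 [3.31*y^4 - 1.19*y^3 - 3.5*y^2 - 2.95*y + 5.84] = 39.72*y^2 - 7.14*y - 7.0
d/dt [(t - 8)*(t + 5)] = 2*t - 3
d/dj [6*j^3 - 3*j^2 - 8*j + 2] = 18*j^2 - 6*j - 8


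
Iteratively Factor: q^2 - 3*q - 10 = (q - 5)*(q + 2)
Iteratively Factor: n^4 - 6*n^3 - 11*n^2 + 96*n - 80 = (n - 4)*(n^3 - 2*n^2 - 19*n + 20) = (n - 4)*(n + 4)*(n^2 - 6*n + 5) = (n - 5)*(n - 4)*(n + 4)*(n - 1)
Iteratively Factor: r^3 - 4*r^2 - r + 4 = (r - 1)*(r^2 - 3*r - 4) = (r - 4)*(r - 1)*(r + 1)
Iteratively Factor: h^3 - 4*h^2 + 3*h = (h)*(h^2 - 4*h + 3) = h*(h - 3)*(h - 1)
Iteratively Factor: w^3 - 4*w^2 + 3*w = (w)*(w^2 - 4*w + 3) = w*(w - 3)*(w - 1)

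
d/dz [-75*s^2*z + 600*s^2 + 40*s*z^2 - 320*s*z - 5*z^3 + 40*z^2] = -75*s^2 + 80*s*z - 320*s - 15*z^2 + 80*z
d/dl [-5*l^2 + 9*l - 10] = 9 - 10*l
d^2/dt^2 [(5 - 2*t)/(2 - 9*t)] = -738/(9*t - 2)^3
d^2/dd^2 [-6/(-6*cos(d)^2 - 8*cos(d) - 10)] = 3*(-36*sin(d)^4 - 26*sin(d)^2 + 65*cos(d) - 9*cos(3*d) + 64)/(-3*sin(d)^2 + 4*cos(d) + 8)^3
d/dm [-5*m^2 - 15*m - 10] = -10*m - 15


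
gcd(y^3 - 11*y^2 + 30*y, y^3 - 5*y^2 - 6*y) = y^2 - 6*y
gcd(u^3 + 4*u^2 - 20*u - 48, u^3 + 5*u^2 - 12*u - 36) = u^2 + 8*u + 12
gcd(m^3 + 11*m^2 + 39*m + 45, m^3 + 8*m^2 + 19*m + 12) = m + 3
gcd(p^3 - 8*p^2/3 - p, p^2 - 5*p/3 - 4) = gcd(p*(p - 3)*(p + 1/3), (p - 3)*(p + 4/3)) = p - 3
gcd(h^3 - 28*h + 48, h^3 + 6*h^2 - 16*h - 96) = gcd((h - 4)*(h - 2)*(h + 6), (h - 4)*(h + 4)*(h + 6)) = h^2 + 2*h - 24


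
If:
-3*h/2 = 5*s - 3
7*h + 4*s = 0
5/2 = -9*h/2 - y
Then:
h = -12/29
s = 21/29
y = -37/58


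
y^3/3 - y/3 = y*(y/3 + 1/3)*(y - 1)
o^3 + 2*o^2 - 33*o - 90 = (o - 6)*(o + 3)*(o + 5)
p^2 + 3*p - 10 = (p - 2)*(p + 5)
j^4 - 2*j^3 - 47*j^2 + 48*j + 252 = (j - 7)*(j - 3)*(j + 2)*(j + 6)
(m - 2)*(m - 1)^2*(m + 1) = m^4 - 3*m^3 + m^2 + 3*m - 2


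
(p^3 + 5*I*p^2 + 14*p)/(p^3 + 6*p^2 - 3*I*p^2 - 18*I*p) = (p^2 + 5*I*p + 14)/(p^2 + 3*p*(2 - I) - 18*I)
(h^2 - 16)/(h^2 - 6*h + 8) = (h + 4)/(h - 2)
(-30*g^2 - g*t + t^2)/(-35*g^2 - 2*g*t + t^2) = (-6*g + t)/(-7*g + t)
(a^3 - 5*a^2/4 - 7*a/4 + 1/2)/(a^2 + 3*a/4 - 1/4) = a - 2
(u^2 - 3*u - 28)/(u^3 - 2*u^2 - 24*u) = (u - 7)/(u*(u - 6))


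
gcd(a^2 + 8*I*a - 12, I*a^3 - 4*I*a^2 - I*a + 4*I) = 1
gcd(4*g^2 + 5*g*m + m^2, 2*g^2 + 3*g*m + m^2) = g + m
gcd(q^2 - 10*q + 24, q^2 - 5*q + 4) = q - 4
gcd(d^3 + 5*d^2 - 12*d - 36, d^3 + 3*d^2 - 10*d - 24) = d^2 - d - 6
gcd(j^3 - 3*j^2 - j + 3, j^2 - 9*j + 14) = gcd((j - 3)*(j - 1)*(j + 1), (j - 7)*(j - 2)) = 1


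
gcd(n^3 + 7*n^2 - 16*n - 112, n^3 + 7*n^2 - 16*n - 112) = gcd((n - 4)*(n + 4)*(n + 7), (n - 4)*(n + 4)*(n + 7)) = n^3 + 7*n^2 - 16*n - 112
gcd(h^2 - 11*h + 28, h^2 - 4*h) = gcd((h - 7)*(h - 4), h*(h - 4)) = h - 4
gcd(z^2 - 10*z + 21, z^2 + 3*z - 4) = 1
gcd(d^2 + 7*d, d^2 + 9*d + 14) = d + 7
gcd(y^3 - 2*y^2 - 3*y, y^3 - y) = y^2 + y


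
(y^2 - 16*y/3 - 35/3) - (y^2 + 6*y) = -34*y/3 - 35/3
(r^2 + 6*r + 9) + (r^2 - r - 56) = 2*r^2 + 5*r - 47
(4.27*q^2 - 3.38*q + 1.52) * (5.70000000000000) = 24.339*q^2 - 19.266*q + 8.664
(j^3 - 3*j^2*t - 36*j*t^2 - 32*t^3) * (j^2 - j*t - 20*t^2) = j^5 - 4*j^4*t - 53*j^3*t^2 + 64*j^2*t^3 + 752*j*t^4 + 640*t^5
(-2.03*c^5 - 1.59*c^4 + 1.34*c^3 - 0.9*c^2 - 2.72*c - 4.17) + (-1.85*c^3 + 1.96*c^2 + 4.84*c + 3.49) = -2.03*c^5 - 1.59*c^4 - 0.51*c^3 + 1.06*c^2 + 2.12*c - 0.68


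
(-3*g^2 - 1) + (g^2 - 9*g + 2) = -2*g^2 - 9*g + 1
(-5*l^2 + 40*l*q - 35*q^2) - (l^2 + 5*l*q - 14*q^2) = -6*l^2 + 35*l*q - 21*q^2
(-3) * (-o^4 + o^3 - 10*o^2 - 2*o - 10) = 3*o^4 - 3*o^3 + 30*o^2 + 6*o + 30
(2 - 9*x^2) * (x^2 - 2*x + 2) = -9*x^4 + 18*x^3 - 16*x^2 - 4*x + 4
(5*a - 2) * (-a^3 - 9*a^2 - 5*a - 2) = -5*a^4 - 43*a^3 - 7*a^2 + 4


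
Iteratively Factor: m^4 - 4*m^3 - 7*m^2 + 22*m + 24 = (m + 2)*(m^3 - 6*m^2 + 5*m + 12) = (m + 1)*(m + 2)*(m^2 - 7*m + 12) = (m - 3)*(m + 1)*(m + 2)*(m - 4)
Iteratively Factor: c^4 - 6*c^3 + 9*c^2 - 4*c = (c - 4)*(c^3 - 2*c^2 + c) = c*(c - 4)*(c^2 - 2*c + 1) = c*(c - 4)*(c - 1)*(c - 1)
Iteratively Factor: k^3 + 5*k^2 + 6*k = (k + 3)*(k^2 + 2*k) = (k + 2)*(k + 3)*(k)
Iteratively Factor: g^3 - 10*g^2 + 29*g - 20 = (g - 1)*(g^2 - 9*g + 20) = (g - 4)*(g - 1)*(g - 5)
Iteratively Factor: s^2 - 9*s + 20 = (s - 5)*(s - 4)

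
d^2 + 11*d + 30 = (d + 5)*(d + 6)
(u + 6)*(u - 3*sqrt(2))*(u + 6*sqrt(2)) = u^3 + 3*sqrt(2)*u^2 + 6*u^2 - 36*u + 18*sqrt(2)*u - 216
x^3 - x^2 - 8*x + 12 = (x - 2)^2*(x + 3)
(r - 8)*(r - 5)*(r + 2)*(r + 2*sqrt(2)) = r^4 - 11*r^3 + 2*sqrt(2)*r^3 - 22*sqrt(2)*r^2 + 14*r^2 + 28*sqrt(2)*r + 80*r + 160*sqrt(2)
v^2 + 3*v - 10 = (v - 2)*(v + 5)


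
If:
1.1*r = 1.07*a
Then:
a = 1.02803738317757*r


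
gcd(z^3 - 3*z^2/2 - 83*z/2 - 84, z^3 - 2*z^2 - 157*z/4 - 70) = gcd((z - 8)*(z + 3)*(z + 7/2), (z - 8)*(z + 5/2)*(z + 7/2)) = z^2 - 9*z/2 - 28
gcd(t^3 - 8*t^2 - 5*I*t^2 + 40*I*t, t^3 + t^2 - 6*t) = t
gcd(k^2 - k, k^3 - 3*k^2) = k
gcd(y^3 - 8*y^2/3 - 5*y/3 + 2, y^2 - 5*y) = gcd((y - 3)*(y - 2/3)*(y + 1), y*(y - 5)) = 1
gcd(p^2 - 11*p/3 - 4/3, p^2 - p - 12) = p - 4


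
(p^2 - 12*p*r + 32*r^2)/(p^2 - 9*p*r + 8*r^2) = (p - 4*r)/(p - r)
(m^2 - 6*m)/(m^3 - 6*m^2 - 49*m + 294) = m/(m^2 - 49)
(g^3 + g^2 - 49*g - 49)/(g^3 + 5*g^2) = (g^3 + g^2 - 49*g - 49)/(g^2*(g + 5))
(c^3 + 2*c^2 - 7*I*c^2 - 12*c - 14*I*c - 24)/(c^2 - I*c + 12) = (c^2 + c*(2 - 3*I) - 6*I)/(c + 3*I)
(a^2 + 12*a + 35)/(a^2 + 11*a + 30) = (a + 7)/(a + 6)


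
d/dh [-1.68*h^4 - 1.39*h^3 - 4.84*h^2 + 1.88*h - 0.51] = -6.72*h^3 - 4.17*h^2 - 9.68*h + 1.88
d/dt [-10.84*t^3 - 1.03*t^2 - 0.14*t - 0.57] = -32.52*t^2 - 2.06*t - 0.14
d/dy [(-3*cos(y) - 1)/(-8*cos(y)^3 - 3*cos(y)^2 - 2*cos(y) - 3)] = (48*cos(y)^3 + 33*cos(y)^2 + 6*cos(y) - 7)*sin(y)/(-3*sin(y)^2 + 8*cos(y) + 2*cos(3*y) + 6)^2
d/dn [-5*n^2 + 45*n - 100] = 45 - 10*n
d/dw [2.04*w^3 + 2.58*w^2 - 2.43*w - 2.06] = 6.12*w^2 + 5.16*w - 2.43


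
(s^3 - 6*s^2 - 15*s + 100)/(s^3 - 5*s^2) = (s^2 - s - 20)/s^2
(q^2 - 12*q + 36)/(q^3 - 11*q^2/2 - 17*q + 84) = 2*(q - 6)/(2*q^2 + q - 28)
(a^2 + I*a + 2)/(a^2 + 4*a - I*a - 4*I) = (a + 2*I)/(a + 4)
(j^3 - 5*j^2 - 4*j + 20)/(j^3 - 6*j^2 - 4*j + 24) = (j - 5)/(j - 6)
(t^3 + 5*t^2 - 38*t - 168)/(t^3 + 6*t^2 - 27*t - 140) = (t - 6)/(t - 5)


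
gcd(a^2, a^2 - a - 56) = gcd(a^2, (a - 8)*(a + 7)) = 1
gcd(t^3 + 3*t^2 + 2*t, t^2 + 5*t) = t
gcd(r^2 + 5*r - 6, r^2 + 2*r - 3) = r - 1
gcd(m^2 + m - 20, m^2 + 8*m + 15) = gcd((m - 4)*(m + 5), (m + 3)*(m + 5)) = m + 5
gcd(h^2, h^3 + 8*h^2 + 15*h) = h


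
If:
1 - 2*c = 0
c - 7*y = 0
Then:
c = 1/2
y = 1/14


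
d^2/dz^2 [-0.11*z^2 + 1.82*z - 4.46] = -0.220000000000000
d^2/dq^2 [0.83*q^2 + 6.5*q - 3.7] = 1.66000000000000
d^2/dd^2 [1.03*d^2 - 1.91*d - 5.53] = 2.06000000000000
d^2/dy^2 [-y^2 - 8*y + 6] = -2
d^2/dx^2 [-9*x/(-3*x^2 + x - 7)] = 18*(x*(6*x - 1)^2 + (1 - 9*x)*(3*x^2 - x + 7))/(3*x^2 - x + 7)^3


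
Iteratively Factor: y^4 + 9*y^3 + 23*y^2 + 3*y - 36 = (y + 4)*(y^3 + 5*y^2 + 3*y - 9) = (y + 3)*(y + 4)*(y^2 + 2*y - 3) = (y - 1)*(y + 3)*(y + 4)*(y + 3)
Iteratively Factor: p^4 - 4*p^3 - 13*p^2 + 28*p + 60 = (p - 5)*(p^3 + p^2 - 8*p - 12) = (p - 5)*(p + 2)*(p^2 - p - 6) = (p - 5)*(p - 3)*(p + 2)*(p + 2)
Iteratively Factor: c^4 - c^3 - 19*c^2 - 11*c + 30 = (c - 5)*(c^3 + 4*c^2 + c - 6) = (c - 5)*(c + 3)*(c^2 + c - 2) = (c - 5)*(c - 1)*(c + 3)*(c + 2)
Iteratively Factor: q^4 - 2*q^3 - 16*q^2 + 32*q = (q + 4)*(q^3 - 6*q^2 + 8*q) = (q - 2)*(q + 4)*(q^2 - 4*q) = (q - 4)*(q - 2)*(q + 4)*(q)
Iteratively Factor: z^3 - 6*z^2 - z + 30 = (z - 5)*(z^2 - z - 6) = (z - 5)*(z - 3)*(z + 2)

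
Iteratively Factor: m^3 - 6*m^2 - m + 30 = (m + 2)*(m^2 - 8*m + 15) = (m - 5)*(m + 2)*(m - 3)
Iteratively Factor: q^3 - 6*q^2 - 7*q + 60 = (q - 4)*(q^2 - 2*q - 15) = (q - 4)*(q + 3)*(q - 5)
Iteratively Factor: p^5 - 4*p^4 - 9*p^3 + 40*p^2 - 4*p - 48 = (p - 4)*(p^4 - 9*p^2 + 4*p + 12) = (p - 4)*(p + 1)*(p^3 - p^2 - 8*p + 12) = (p - 4)*(p - 2)*(p + 1)*(p^2 + p - 6) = (p - 4)*(p - 2)^2*(p + 1)*(p + 3)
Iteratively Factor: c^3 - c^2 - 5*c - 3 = (c - 3)*(c^2 + 2*c + 1) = (c - 3)*(c + 1)*(c + 1)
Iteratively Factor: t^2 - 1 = (t + 1)*(t - 1)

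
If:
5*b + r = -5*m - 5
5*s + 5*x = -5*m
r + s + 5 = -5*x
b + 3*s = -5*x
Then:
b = 0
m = 2*x/3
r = -10*x/3 - 5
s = -5*x/3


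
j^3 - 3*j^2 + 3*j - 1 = (j - 1)^3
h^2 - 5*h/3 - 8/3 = (h - 8/3)*(h + 1)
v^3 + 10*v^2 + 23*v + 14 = (v + 1)*(v + 2)*(v + 7)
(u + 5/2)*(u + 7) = u^2 + 19*u/2 + 35/2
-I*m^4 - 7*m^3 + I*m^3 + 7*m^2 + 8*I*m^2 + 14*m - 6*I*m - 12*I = (m - 2)*(m - 6*I)*(m - I)*(-I*m - I)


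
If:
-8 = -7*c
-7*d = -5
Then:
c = 8/7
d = 5/7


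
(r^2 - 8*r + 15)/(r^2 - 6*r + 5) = (r - 3)/(r - 1)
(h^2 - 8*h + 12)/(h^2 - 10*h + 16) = (h - 6)/(h - 8)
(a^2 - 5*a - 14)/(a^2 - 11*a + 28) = (a + 2)/(a - 4)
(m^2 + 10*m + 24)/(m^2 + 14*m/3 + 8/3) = 3*(m + 6)/(3*m + 2)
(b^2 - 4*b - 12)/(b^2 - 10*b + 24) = (b + 2)/(b - 4)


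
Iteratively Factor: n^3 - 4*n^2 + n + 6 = (n - 2)*(n^2 - 2*n - 3) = (n - 2)*(n + 1)*(n - 3)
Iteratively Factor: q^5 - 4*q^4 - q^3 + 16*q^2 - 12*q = (q - 1)*(q^4 - 3*q^3 - 4*q^2 + 12*q) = (q - 2)*(q - 1)*(q^3 - q^2 - 6*q) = (q - 2)*(q - 1)*(q + 2)*(q^2 - 3*q) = (q - 3)*(q - 2)*(q - 1)*(q + 2)*(q)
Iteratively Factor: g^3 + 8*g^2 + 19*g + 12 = (g + 1)*(g^2 + 7*g + 12) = (g + 1)*(g + 3)*(g + 4)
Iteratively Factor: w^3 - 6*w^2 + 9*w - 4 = (w - 4)*(w^2 - 2*w + 1) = (w - 4)*(w - 1)*(w - 1)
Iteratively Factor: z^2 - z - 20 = (z - 5)*(z + 4)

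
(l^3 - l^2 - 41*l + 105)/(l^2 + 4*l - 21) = l - 5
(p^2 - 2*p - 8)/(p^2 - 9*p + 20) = (p + 2)/(p - 5)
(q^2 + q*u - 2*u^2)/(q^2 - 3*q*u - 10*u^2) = (q - u)/(q - 5*u)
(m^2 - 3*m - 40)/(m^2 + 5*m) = (m - 8)/m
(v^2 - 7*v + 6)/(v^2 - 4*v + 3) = (v - 6)/(v - 3)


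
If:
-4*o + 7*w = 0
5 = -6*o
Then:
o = -5/6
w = -10/21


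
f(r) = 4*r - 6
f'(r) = 4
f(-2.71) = -16.84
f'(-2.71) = 4.00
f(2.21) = 2.84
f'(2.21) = 4.00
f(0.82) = -2.72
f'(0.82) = 4.00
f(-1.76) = -13.04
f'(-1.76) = 4.00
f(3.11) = 6.44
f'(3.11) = 4.00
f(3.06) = 6.24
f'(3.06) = 4.00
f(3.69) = 8.76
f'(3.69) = 4.00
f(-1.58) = -12.32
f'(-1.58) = 4.00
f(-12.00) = -54.00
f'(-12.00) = 4.00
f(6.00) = 18.00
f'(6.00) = 4.00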